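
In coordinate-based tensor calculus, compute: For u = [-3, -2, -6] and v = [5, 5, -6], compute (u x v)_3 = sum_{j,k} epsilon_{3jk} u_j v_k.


(u x v)_3 = sum_{j,k} epsilon_{3jk} u_j v_k. Only permutations of (1,2,3) contribute; the two non-zero terms are:
eps_{312} u_1 v_2 = 1 * -3 * 5 = -15
eps_{321} u_2 v_1 = -1 * -2 * 5 = 10
(u x v)_3 = -5

-5


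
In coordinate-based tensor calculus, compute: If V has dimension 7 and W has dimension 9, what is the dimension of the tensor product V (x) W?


The dimension of a tensor product is the product of dimensions.
dim(V) = 7, dim(W) = 9
dim(V (x) W) = 7 * 9 = 63

63


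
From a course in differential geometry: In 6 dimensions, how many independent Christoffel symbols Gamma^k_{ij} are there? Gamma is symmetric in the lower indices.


Christoffel symbols Gamma^k_{ij} are symmetric in i,j, so there are d * d(d+1)/2 independent symbols.
d = 6
d(d+1)/2 = 6 * 7 / 2 = 21
Total = 6 * 21 = 126

126


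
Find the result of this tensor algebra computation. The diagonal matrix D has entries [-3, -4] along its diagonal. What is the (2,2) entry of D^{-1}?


For a diagonal matrix, the inverse has entries (D^{-1})_{ii} = 1/d_{ii}.
The diagonal entries are: d_{11} = -3, d_{22} = -4
We need (D^{-1})_{22} = 1/d_{22} = 1/-4 = -1/4

-1/4


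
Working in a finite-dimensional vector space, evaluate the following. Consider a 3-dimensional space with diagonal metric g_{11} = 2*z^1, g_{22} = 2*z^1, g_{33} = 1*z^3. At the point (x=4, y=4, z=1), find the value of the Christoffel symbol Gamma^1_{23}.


For a diagonal metric, Gamma^k_{ij} = (1/2) g^{kk} (dg_{ik}/dx_j + dg_{jk}/dx_i - dg_{ij}/dx_k).
The metric is diagonal, so g_{ab} = 0 for a != b.
At the given point: g_{11} = 2, g_{22} = 2, g_{33} = 1
g^{11} = 1/2
dg_{21}/dx_3 = 0 (off-diagonal)
dg_{31}/dx_2 = 0 (off-diagonal)
dg_{23}/dx_1 = 0 (off-diagonal)
Numerator = 0 + 0 - 0 = 0
Gamma^1_{23} = 0 / (2 * 2) = 0

0


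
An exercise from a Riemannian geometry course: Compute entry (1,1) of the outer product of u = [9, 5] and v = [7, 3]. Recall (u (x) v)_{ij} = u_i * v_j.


The outer product entry T_{ij} = u_i * v_j.
We need i=1, j=1.
u_1 = 9, v_1 = 7
T_{1,1} = 9 * 7 = 63

63


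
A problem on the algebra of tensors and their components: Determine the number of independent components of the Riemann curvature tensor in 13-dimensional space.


The Riemann tensor in d dimensions has d^2(d^2 - 1)/12 independent components.
d = 13, so d^2 = 169
d^2 - 1 = 168
d^2(d^2 - 1) = 169 * 168 = 28392
Divide by 12: 28392 / 12 = 2366

2366


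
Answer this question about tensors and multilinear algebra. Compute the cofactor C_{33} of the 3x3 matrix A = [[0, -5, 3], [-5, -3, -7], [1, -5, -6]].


To find cofactor C_{33}, delete row 3 and column 3.
The resulting 2x2 submatrix is: [[0, -5], [-5, -3]]
Minor M_{33} = 0*-3 - -5*-5
  = 0 - 25 = -25
Sign = (-1)^(3+3) = (-1)^6 = 1
Cofactor C_{33} = 1 * -25 = -25

-25


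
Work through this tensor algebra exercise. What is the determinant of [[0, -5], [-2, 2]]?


For a 2x2 matrix [[a, b], [c, d]], det = a*d - b*c.
a = 0, b = -5, c = -2, d = 2
a*d = 0 * 2 = 0
b*c = -5 * -2 = 10
det = 0 - 10 = -10

-10


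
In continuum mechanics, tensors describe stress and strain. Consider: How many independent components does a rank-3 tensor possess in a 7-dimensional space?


The number of components of a rank-r tensor in d dimensions is d^r.
Here d = 7 and r = 3.
7^3 = 343

343


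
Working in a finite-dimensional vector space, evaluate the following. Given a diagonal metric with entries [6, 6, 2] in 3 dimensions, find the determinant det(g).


For a diagonal metric, the determinant is the product of diagonal entries.
Diagonal entries: 6, 6, 2
det(g) = 6 * 6 * 2 = 72

72


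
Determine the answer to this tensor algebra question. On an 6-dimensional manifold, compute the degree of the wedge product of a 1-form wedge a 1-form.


The degree of a wedge product is the sum of the degrees of the individual forms.
Degrees: 1, 1
Total degree = 1 + 1 = 2

2


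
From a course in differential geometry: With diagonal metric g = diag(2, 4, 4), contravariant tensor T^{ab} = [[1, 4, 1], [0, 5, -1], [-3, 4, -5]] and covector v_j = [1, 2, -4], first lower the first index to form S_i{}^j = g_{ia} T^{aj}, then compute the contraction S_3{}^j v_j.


Step 1: lower the first index. For a diagonal metric, g_{ia} T^{aj} = g_{ii} T^{ij} (no sum on i).
g_{33} = 4
S_3{}^1 = 4 * T^{31} = 4 * -3 = -12
S_3{}^2 = 4 * T^{32} = 4 * 4 = 16
S_3{}^3 = 4 * T^{33} = 4 * -5 = -20
Step 2: contract S_3{}^j with v_j.
S_3{}^1 * v_1 = -12 * 1 = -12
S_3{}^2 * v_2 = 16 * 2 = 32
S_3{}^3 * v_3 = -20 * -4 = 80
Result = -12 + 32 + 80 = 100

100


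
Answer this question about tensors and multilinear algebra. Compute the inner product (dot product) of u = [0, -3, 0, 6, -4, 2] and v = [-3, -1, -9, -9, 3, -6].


The inner product u . v = sum of u_i * v_i.
Term-by-term: 0 * -3, -3 * -1, 0 * -9, 6 * -9, -4 * 3, 2 * -6
Products: 0, 3, 0, -54, -12, -12
Sum = 0 + 3 + 0 + -54 + -12 + -12 = -75

-75


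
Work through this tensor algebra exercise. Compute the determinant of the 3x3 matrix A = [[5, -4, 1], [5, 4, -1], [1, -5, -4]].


Expanding along the first row, det(A) = a11*M_11 - a12*M_12 + a13*M_13, where M_1j is the (1,j) minor.
Minor M_11 = 4*-4 - -1*-5 = -21
Minor M_12 = 5*-4 - -1*1 = -19
Minor M_13 = 5*-5 - 4*1 = -29
det = 5*(-21) - -4*(-19) + 1*(-29)
    = -105 - 76 + -29
    = -210

-210


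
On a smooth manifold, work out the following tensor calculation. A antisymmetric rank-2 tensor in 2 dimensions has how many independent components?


A antisymmetric rank-2 tensor in d dimensions has d(d-1)/2 independent components.
d = 2
d(d-1)/2 = 2 * 1 / 2 = 2 / 2 = 1

1


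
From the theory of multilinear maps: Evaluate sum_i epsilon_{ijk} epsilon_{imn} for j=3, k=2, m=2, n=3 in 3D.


Using the identity: epsilon_{ijk} epsilon_{imn} = delta_{jm} delta_{kn} - delta_{jn} delta_{km}.
delta_{32} = 0
delta_{23} = 0
delta_{33} = 1
delta_{22} = 1
Result = 0 * 0 - 1 * 1 = 0 - 1 = -1

-1


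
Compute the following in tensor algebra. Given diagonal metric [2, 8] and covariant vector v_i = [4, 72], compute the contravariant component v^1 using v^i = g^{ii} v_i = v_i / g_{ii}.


To raise an index with a diagonal metric: v^i = v_i / g_{ii}.
For index 1: v_1 = 4, g_{11} = 2
v^1 = 4 / 2 = 2

2


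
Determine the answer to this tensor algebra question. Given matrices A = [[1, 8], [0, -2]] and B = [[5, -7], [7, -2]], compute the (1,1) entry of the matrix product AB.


(AB)_{ij} = sum_k A_{ik} B_{kj}.
For i=1, j=1:
A_{11} * B_{11} = 1 * 5 = 5
A_{12} * B_{21} = 8 * 7 = 56
Sum = 5 + 56 = 61

61


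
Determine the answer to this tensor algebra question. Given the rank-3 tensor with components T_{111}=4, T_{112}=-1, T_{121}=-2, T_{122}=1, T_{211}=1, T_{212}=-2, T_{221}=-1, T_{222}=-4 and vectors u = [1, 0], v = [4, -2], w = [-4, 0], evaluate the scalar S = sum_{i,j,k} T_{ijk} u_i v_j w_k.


S = sum over i,j,k of T_{ijk} u_i v_j w_k. Expanding all 8 terms:
T_{111}*u_1*v_1*w_1 = 4*1*4*-4 = -64  (running total: -64)
T_{112}*u_1*v_1*w_2 = -1*1*4*0 = 0  (running total: -64)
T_{121}*u_1*v_2*w_1 = -2*1*-2*-4 = -16  (running total: -80)
T_{122}*u_1*v_2*w_2 = 1*1*-2*0 = 0  (running total: -80)
T_{211}*u_2*v_1*w_1 = 1*0*4*-4 = 0  (running total: -80)
T_{212}*u_2*v_1*w_2 = -2*0*4*0 = 0  (running total: -80)
T_{221}*u_2*v_2*w_1 = -1*0*-2*-4 = 0  (running total: -80)
T_{222}*u_2*v_2*w_2 = -4*0*-2*0 = 0  (running total: -80)
S = -80

-80


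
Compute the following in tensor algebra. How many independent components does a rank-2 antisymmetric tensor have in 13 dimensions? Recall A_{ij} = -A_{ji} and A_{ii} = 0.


An antisymmetric rank-2 tensor satisfies A_{ij} = -A_{ji}, so diagonal entries are zero.
The independent components are the upper-triangular entries: C(n, 2) = n(n-1)/2.
n = 13
C(13, 2) = 13 * 12 / 2 = 156 / 2 = 78

78


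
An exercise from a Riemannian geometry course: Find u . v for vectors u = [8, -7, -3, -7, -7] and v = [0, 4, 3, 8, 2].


The inner product u . v = sum of u_i * v_i.
Term-by-term: 8 * 0, -7 * 4, -3 * 3, -7 * 8, -7 * 2
Products: 0, -28, -9, -56, -14
Sum = 0 + -28 + -9 + -56 + -14 = -107

-107


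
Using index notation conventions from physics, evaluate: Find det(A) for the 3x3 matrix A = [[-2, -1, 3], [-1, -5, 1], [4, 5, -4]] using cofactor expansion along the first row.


Expanding along the first row, det(A) = a11*M_11 - a12*M_12 + a13*M_13, where M_1j is the (1,j) minor.
Minor M_11 = -5*-4 - 1*5 = 15
Minor M_12 = -1*-4 - 1*4 = 0
Minor M_13 = -1*5 - -5*4 = 15
det = -2*(15) - -1*(0) + 3*(15)
    = -30 - 0 + 45
    = 15

15


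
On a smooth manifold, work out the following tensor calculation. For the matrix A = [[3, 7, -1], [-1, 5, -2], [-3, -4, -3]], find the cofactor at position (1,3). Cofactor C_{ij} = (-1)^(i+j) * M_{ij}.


To find cofactor C_{13}, delete row 1 and column 3.
The resulting 2x2 submatrix is: [[-1, 5], [-3, -4]]
Minor M_{13} = -1*-4 - 5*-3
  = 4 - -15 = 19
Sign = (-1)^(1+3) = (-1)^4 = 1
Cofactor C_{13} = 1 * 19 = 19

19


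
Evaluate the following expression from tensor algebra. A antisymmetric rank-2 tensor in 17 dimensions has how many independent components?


A antisymmetric rank-2 tensor in d dimensions has d(d-1)/2 independent components.
d = 17
d(d-1)/2 = 17 * 16 / 2 = 272 / 2 = 136

136


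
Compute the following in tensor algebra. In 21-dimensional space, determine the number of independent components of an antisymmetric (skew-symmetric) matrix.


An antisymmetric rank-2 tensor satisfies A_{ij} = -A_{ji}, so diagonal entries are zero.
The independent components are the upper-triangular entries: C(n, 2) = n(n-1)/2.
n = 21
C(21, 2) = 21 * 20 / 2 = 420 / 2 = 210

210


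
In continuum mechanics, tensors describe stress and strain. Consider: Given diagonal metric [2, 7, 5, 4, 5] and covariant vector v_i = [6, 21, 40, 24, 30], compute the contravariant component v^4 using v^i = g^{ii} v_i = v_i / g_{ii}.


To raise an index with a diagonal metric: v^i = v_i / g_{ii}.
For index 4: v_4 = 24, g_{44} = 4
v^4 = 24 / 4 = 6

6


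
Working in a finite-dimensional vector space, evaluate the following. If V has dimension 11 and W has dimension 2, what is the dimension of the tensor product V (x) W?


The dimension of a tensor product is the product of dimensions.
dim(V) = 11, dim(W) = 2
dim(V (x) W) = 11 * 2 = 22

22


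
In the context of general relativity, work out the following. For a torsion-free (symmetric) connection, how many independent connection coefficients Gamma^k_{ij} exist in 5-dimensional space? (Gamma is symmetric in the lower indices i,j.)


Christoffel symbols Gamma^k_{ij} are symmetric in i,j, so there are d * d(d+1)/2 independent symbols.
d = 5
d(d+1)/2 = 5 * 6 / 2 = 15
Total = 5 * 15 = 75

75


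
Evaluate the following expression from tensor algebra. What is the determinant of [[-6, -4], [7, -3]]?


For a 2x2 matrix [[a, b], [c, d]], det = a*d - b*c.
a = -6, b = -4, c = 7, d = -3
a*d = -6 * -3 = 18
b*c = -4 * 7 = -28
det = 18 - -28 = 46

46


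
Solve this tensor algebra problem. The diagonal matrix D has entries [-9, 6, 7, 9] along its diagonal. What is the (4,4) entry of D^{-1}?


For a diagonal matrix, the inverse has entries (D^{-1})_{ii} = 1/d_{ii}.
The diagonal entries are: d_{11} = -9, d_{22} = 6, d_{33} = 7, d_{44} = 9
We need (D^{-1})_{44} = 1/d_{44} = 1/9 = 1/9

1/9


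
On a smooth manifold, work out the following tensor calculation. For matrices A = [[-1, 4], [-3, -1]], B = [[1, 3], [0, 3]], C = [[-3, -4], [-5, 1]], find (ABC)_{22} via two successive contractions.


(ABC)_{22} = sum_m (AB)_{2m} C_{m2}. First compute row 2 of AB.
(AB)_{21} = -3*1 + -1*0 = -3
(AB)_{22} = -3*3 + -1*3 = -12
Now contract with column 2 of C:
(AB)_{21} * C_{12} = -3 * -4 = 12
(AB)_{22} * C_{22} = -12 * 1 = -12
(ABC)_{22} = 12 + -12 = 0

0


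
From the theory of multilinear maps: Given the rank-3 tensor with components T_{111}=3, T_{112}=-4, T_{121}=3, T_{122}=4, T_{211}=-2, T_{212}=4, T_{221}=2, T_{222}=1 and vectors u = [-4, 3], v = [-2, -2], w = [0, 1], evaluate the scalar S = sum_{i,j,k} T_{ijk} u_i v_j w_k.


S = sum over i,j,k of T_{ijk} u_i v_j w_k. Expanding all 8 terms:
T_{111}*u_1*v_1*w_1 = 3*-4*-2*0 = 0  (running total: 0)
T_{112}*u_1*v_1*w_2 = -4*-4*-2*1 = -32  (running total: -32)
T_{121}*u_1*v_2*w_1 = 3*-4*-2*0 = 0  (running total: -32)
T_{122}*u_1*v_2*w_2 = 4*-4*-2*1 = 32  (running total: 0)
T_{211}*u_2*v_1*w_1 = -2*3*-2*0 = 0  (running total: 0)
T_{212}*u_2*v_1*w_2 = 4*3*-2*1 = -24  (running total: -24)
T_{221}*u_2*v_2*w_1 = 2*3*-2*0 = 0  (running total: -24)
T_{222}*u_2*v_2*w_2 = 1*3*-2*1 = -6  (running total: -30)
S = -30

-30


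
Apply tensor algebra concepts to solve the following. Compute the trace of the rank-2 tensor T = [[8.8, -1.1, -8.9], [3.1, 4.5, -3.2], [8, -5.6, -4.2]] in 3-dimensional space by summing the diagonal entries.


The contraction (trace) of a rank-2 tensor is the sum of its diagonal elements.
Diagonal entries: A[1,1] = 8.8, A[2,2] = 4.5, A[3,3] = -4.2
Tr(A) = 8.8 + 4.5 + -4.2 = 9.1

9.1


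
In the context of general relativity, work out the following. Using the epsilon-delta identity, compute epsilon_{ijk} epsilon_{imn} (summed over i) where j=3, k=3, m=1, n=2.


Using the identity: epsilon_{ijk} epsilon_{imn} = delta_{jm} delta_{kn} - delta_{jn} delta_{km}.
delta_{31} = 0
delta_{32} = 0
delta_{32} = 0
delta_{31} = 0
Result = 0 * 0 - 0 * 0 = 0 - 0 = 0

0


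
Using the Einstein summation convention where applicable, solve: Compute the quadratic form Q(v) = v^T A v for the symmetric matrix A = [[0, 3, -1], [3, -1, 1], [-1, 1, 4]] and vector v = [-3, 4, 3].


First compute Av:
(Av)_1 = 0*-3 + 3*4 + -1*3 = 9
(Av)_2 = 3*-3 + -1*4 + 1*3 = -10
(Av)_3 = -1*-3 + 1*4 + 4*3 = 19
Av = [9, -10, 19]
Then v^T (Av) = -3*9 + 4*-10 + 3*19
= -27 + -40 + 57 = -10

-10


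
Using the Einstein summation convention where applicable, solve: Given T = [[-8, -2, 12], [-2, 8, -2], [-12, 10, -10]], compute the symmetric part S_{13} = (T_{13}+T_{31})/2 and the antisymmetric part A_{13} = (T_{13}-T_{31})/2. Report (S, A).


T_{13} = 12
T_{31} = -12
S_{13} = (12 + -12)/2 = 0/2 = 0
A_{13} = (12 - -12)/2 = 24/2 = 12
Check: S + A = 0 + 12 = 12 = T_{13}.

(0, 12)


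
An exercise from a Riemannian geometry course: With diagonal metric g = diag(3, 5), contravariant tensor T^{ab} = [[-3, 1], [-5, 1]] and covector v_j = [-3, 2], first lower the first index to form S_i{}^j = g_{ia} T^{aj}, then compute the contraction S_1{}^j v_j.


Step 1: lower the first index. For a diagonal metric, g_{ia} T^{aj} = g_{ii} T^{ij} (no sum on i).
g_{11} = 3
S_1{}^1 = 3 * T^{11} = 3 * -3 = -9
S_1{}^2 = 3 * T^{12} = 3 * 1 = 3
Step 2: contract S_1{}^j with v_j.
S_1{}^1 * v_1 = -9 * -3 = 27
S_1{}^2 * v_2 = 3 * 2 = 6
Result = 27 + 6 = 33

33


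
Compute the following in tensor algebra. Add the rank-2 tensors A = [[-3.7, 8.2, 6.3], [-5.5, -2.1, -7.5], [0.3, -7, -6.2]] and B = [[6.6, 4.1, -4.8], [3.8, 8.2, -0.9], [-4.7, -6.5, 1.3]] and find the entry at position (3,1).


Tensor addition is component-wise: (A + B)_{ij} = A_{ij} + B_{ij}.
A_{31} = 0.3
B_{31} = -4.7
(A + B)_{31} = 0.3 + -4.7 = -4.4

-4.4


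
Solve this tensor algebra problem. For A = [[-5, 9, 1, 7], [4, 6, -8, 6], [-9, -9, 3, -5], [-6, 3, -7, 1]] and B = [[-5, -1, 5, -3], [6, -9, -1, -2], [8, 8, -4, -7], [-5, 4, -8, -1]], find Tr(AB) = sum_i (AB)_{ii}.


Tr(AB) = sum_i (AB)_{ii} where (AB)_{ii} = sum_k A_{ik} B_{ki}.
(AB)_{11} = -5*-5 + 9*6 + 1*8 + 7*-5 = 52
(AB)_{22} = 4*-1 + 6*-9 + -8*8 + 6*4 = -98
(AB)_{33} = -9*5 + -9*-1 + 3*-4 + -5*-8 = -8
(AB)_{44} = -6*-3 + 3*-2 + -7*-7 + 1*-1 = 60
Tr(AB) = 52 + -98 + -8 + 60 = 6

6


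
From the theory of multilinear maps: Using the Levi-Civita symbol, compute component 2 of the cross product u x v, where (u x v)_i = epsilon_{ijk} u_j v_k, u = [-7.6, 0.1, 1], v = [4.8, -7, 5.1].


(u x v)_2 = sum_{j,k} epsilon_{2jk} u_j v_k. Only permutations of (1,2,3) contribute; the two non-zero terms are:
eps_{213} u_1 v_3 = -1 * -7.6 * 5.1 = 38.76
eps_{231} u_3 v_1 = 1 * 1 * 4.8 = 4.8
(u x v)_2 = 43.56

43.56


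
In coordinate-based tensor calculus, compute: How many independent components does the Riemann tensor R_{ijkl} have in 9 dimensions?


The Riemann tensor in d dimensions has d^2(d^2 - 1)/12 independent components.
d = 9, so d^2 = 81
d^2 - 1 = 80
d^2(d^2 - 1) = 81 * 80 = 6480
Divide by 12: 6480 / 12 = 540

540


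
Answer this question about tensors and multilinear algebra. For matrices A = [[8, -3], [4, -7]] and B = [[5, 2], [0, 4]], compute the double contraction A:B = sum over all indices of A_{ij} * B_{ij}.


A:B = sum over all i,j of A_{ij} * B_{ij}.
Row 1: 8*5=40, -3*2=-6 => row sum = 34
Row 2: 4*0=0, -7*4=-28 => row sum = -28
Total = 34 + -28 = 6

6


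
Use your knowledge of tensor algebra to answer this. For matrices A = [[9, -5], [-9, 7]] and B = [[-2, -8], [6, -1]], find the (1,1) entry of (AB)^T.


(AB)^T_{ij} = (AB)_{ji} = sum_k A_{jk} B_{ki}.
For i=1, j=1 we need (AB)_{11}:
A_{11} * B_{11} = 9 * -2 = -18
A_{12} * B_{21} = -5 * 6 = -30
Sum = -18 + -30 = -48

-48


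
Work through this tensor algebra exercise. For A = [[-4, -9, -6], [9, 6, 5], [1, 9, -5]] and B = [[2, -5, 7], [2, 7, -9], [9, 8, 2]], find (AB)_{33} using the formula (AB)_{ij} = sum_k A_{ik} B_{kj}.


(AB)_{ij} = sum_k A_{ik} B_{kj}.
For i=3, j=3:
A_{31} * B_{13} = 1 * 7 = 7
A_{32} * B_{23} = 9 * -9 = -81
A_{33} * B_{33} = -5 * 2 = -10
Sum = 7 + -81 + -10 = -84

-84


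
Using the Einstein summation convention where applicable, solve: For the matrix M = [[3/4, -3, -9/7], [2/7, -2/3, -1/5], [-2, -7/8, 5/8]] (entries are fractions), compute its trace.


The trace is the sum of diagonal entries.
Diagonal: M[1,1] = 3/4, M[2,2] = -2/3, M[3,3] = 5/8
Tr(M) = 3/4 + -2/3 + 5/8
Computing step by step:
After adding M[1,1]: 3/4
After adding M[2,2]: 1/12
After adding M[3,3]: 17/24
Tr(M) = 17/24

17/24


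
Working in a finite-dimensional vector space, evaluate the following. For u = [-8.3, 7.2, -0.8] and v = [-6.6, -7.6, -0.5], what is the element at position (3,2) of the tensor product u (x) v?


The outer product entry T_{ij} = u_i * v_j.
We need i=3, j=2.
u_3 = -0.8, v_2 = -7.6
T_{3,2} = -0.8 * -7.6 = 6.08

6.08


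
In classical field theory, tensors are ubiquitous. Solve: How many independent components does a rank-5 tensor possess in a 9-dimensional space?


The number of components of a rank-r tensor in d dimensions is d^r.
Here d = 9 and r = 5.
9^5 = 59049

59049


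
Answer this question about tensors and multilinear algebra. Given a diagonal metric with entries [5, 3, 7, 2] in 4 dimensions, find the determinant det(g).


For a diagonal metric, the determinant is the product of diagonal entries.
Diagonal entries: 5, 3, 7, 2
det(g) = 5 * 3 * 7 * 2 = 210

210


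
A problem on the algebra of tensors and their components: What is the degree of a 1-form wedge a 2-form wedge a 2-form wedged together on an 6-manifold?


The degree of a wedge product is the sum of the degrees of the individual forms.
Degrees: 1, 2, 2
Total degree = 1 + 2 + 2 = 5

5


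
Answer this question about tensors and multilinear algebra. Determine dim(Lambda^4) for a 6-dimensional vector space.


The dimension of the space of p-forms on an n-dimensional space is C(n, p).
n = 6, p = 4
C(6, 4) = 6! / (4! * 2!) = 15

15


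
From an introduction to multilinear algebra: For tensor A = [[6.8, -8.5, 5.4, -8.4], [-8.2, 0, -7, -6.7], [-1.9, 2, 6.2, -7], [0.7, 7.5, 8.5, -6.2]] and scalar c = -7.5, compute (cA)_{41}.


Scalar multiplication: (cA)_{ij} = c * A_{ij}.
c = -7.5
A_{41} = 0.7
(cA)_{41} = -7.5 * 0.7 = -5.25

-5.25


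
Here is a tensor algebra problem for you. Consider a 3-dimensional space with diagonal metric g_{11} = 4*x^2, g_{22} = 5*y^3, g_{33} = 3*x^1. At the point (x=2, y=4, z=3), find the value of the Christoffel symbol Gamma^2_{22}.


For a diagonal metric, Gamma^k_{ij} = (1/2) g^{kk} (dg_{ik}/dx_j + dg_{jk}/dx_i - dg_{ij}/dx_k).
The metric is diagonal, so g_{ab} = 0 for a != b.
At the given point: g_{11} = 16, g_{22} = 320, g_{33} = 6
g^{22} = 1/320
dg_{22}/dx_2 = dg_{22}/dx_2 = 240
dg_{22}/dx_2 = dg_{22}/dx_2 = 240
dg_{22}/dx_2 = dg_{22}/dx_2 = 240
Numerator = 240 + 240 - 240 = 240
Gamma^2_{22} = 240 / (2 * 320) = 3/8

3/8


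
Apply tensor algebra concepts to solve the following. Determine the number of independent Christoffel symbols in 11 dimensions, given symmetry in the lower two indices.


Christoffel symbols Gamma^k_{ij} are symmetric in i,j, so there are d * d(d+1)/2 independent symbols.
d = 11
d(d+1)/2 = 11 * 12 / 2 = 66
Total = 11 * 66 = 726

726


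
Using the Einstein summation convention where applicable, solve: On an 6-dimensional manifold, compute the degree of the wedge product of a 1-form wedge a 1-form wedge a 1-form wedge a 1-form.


The degree of a wedge product is the sum of the degrees of the individual forms.
Degrees: 1, 1, 1, 1
Total degree = 1 + 1 + 1 + 1 = 4

4


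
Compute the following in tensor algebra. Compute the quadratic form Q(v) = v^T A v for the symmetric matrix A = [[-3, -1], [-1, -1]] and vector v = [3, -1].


First compute Av:
(Av)_1 = -3*3 + -1*-1 = -8
(Av)_2 = -1*3 + -1*-1 = -2
Av = [-8, -2]
Then v^T (Av) = 3*-8 + -1*-2
= -24 + 2 = -22

-22


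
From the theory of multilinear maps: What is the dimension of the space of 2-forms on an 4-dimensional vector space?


The dimension of the space of p-forms on an n-dimensional space is C(n, p).
n = 4, p = 2
C(4, 2) = 4! / (2! * 2!) = 6

6


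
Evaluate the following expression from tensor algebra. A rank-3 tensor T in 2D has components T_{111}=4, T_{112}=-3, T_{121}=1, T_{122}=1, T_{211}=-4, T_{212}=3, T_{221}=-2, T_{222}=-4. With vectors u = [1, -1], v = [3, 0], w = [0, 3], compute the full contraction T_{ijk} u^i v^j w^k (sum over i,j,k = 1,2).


S = sum over i,j,k of T_{ijk} u_i v_j w_k. Expanding all 8 terms:
T_{111}*u_1*v_1*w_1 = 4*1*3*0 = 0  (running total: 0)
T_{112}*u_1*v_1*w_2 = -3*1*3*3 = -27  (running total: -27)
T_{121}*u_1*v_2*w_1 = 1*1*0*0 = 0  (running total: -27)
T_{122}*u_1*v_2*w_2 = 1*1*0*3 = 0  (running total: -27)
T_{211}*u_2*v_1*w_1 = -4*-1*3*0 = 0  (running total: -27)
T_{212}*u_2*v_1*w_2 = 3*-1*3*3 = -27  (running total: -54)
T_{221}*u_2*v_2*w_1 = -2*-1*0*0 = 0  (running total: -54)
T_{222}*u_2*v_2*w_2 = -4*-1*0*3 = 0  (running total: -54)
S = -54

-54


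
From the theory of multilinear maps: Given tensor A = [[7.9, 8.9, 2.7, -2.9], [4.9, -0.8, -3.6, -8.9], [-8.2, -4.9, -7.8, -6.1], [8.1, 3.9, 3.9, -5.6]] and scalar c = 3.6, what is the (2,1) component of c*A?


Scalar multiplication: (cA)_{ij} = c * A_{ij}.
c = 3.6
A_{21} = 4.9
(cA)_{21} = 3.6 * 4.9 = 17.64

17.64


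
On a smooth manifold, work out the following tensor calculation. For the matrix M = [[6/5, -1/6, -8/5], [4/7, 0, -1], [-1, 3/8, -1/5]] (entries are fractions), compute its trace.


The trace is the sum of diagonal entries.
Diagonal: M[1,1] = 6/5, M[2,2] = 0, M[3,3] = -1/5
Tr(M) = 6/5 + 0 + -1/5
Computing step by step:
After adding M[1,1]: 6/5
After adding M[2,2]: 6/5
After adding M[3,3]: 1
Tr(M) = 1

1


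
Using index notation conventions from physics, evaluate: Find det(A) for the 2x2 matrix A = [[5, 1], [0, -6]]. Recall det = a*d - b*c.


For a 2x2 matrix [[a, b], [c, d]], det = a*d - b*c.
a = 5, b = 1, c = 0, d = -6
a*d = 5 * -6 = -30
b*c = 1 * 0 = 0
det = -30 - 0 = -30

-30


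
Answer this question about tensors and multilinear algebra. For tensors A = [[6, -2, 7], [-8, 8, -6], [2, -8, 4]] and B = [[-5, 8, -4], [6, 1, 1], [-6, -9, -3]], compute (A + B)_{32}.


Tensor addition is component-wise: (A + B)_{ij} = A_{ij} + B_{ij}.
A_{32} = -8
B_{32} = -9
(A + B)_{32} = -8 + -9 = -17

-17


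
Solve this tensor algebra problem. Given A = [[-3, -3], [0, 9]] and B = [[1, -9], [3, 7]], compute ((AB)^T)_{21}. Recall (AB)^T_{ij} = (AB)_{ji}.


(AB)^T_{ij} = (AB)_{ji} = sum_k A_{jk} B_{ki}.
For i=2, j=1 we need (AB)_{12}:
A_{11} * B_{12} = -3 * -9 = 27
A_{12} * B_{22} = -3 * 7 = -21
Sum = 27 + -21 = 6

6


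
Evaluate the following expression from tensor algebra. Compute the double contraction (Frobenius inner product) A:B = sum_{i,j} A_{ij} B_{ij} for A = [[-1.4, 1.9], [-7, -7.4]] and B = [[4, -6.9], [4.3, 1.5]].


A:B = sum over all i,j of A_{ij} * B_{ij}.
Row 1: -1.4*4=-5.6, 1.9*-6.9=-13.11 => row sum = -18.71
Row 2: -7*4.3=-30.1, -7.4*1.5=-11.1 => row sum = -41.2
Total = -18.71 + -41.2 = -59.91

-59.91


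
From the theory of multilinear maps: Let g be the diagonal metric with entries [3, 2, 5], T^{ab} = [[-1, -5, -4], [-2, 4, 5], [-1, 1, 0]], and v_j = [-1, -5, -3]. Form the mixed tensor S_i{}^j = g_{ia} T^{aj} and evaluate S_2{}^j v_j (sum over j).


Step 1: lower the first index. For a diagonal metric, g_{ia} T^{aj} = g_{ii} T^{ij} (no sum on i).
g_{22} = 2
S_2{}^1 = 2 * T^{21} = 2 * -2 = -4
S_2{}^2 = 2 * T^{22} = 2 * 4 = 8
S_2{}^3 = 2 * T^{23} = 2 * 5 = 10
Step 2: contract S_2{}^j with v_j.
S_2{}^1 * v_1 = -4 * -1 = 4
S_2{}^2 * v_2 = 8 * -5 = -40
S_2{}^3 * v_3 = 10 * -3 = -30
Result = 4 + -40 + -30 = -66

-66


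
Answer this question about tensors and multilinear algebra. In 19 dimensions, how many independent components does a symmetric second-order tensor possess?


A symmetric rank-2 tensor in d dimensions has d(d+1)/2 independent components.
d = 19
d(d+1)/2 = 19 * 20 / 2 = 380 / 2 = 190

190


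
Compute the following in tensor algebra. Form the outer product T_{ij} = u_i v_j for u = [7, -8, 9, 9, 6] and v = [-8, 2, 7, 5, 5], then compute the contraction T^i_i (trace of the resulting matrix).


The outer product gives T_{ij} = u_i v_j.
The trace (contraction) is Tr(T) = sum_i T_{ii} = sum_i u_i v_i.
Diagonal entries:
T_{11} = u_1 * v_1 = 7 * -8 = -56
T_{22} = u_2 * v_2 = -8 * 2 = -16
T_{33} = u_3 * v_3 = 9 * 7 = 63
T_{44} = u_4 * v_4 = 9 * 5 = 45
T_{55} = u_5 * v_5 = 6 * 5 = 30
Tr(T) = -56 + -16 + 63 + 45 + 30 = 66

66


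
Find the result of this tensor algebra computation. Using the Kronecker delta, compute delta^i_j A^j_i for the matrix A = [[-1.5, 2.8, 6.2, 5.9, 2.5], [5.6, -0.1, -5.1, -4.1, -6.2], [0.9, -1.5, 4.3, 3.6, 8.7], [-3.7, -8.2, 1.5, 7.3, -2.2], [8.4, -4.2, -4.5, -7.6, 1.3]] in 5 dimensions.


The contraction (trace) of a rank-2 tensor is the sum of its diagonal elements.
Diagonal entries: A[1,1] = -1.5, A[2,2] = -0.1, A[3,3] = 4.3, A[4,4] = 7.3, A[5,5] = 1.3
Tr(A) = -1.5 + -0.1 + 4.3 + 7.3 + 1.3 = 11.3

11.3


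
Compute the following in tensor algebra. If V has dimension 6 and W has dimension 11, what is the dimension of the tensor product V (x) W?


The dimension of a tensor product is the product of dimensions.
dim(V) = 6, dim(W) = 11
dim(V (x) W) = 6 * 11 = 66

66


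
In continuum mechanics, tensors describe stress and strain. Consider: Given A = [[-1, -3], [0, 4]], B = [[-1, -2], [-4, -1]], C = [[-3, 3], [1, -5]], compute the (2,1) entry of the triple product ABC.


(ABC)_{21} = sum_m (AB)_{2m} C_{m1}. First compute row 2 of AB.
(AB)_{21} = 0*-1 + 4*-4 = -16
(AB)_{22} = 0*-2 + 4*-1 = -4
Now contract with column 1 of C:
(AB)_{21} * C_{11} = -16 * -3 = 48
(AB)_{22} * C_{21} = -4 * 1 = -4
(ABC)_{21} = 48 + -4 = 44

44


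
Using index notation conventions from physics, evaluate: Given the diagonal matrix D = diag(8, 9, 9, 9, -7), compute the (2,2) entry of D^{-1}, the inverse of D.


For a diagonal matrix, the inverse has entries (D^{-1})_{ii} = 1/d_{ii}.
The diagonal entries are: d_{11} = 8, d_{22} = 9, d_{33} = 9, d_{44} = 9, d_{55} = -7
We need (D^{-1})_{22} = 1/d_{22} = 1/9 = 1/9

1/9


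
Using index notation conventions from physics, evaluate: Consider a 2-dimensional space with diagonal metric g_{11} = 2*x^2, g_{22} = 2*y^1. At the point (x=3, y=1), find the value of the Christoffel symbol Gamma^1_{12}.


For a diagonal metric, Gamma^k_{ij} = (1/2) g^{kk} (dg_{ik}/dx_j + dg_{jk}/dx_i - dg_{ij}/dx_k).
The metric is diagonal, so g_{ab} = 0 for a != b.
At the given point: g_{11} = 18, g_{22} = 2
g^{11} = 1/18
dg_{11}/dx_2 = dg_{11}/dx_2 = 0
dg_{21}/dx_1 = 0 (off-diagonal)
dg_{12}/dx_1 = 0 (off-diagonal)
Numerator = 0 + 0 - 0 = 0
Gamma^1_{12} = 0 / (2 * 18) = 0

0


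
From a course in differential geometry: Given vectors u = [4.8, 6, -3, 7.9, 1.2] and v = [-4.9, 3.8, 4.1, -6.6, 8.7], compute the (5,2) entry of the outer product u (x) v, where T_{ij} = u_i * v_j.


The outer product entry T_{ij} = u_i * v_j.
We need i=5, j=2.
u_5 = 1.2, v_2 = 3.8
T_{5,2} = 1.2 * 3.8 = 4.56

4.56


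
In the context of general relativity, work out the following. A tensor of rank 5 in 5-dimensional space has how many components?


The number of components of a rank-r tensor in d dimensions is d^r.
Here d = 5 and r = 5.
5^5 = 3125

3125


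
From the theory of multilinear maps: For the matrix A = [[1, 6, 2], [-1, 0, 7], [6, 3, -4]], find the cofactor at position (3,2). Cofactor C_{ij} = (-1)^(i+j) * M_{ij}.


To find cofactor C_{32}, delete row 3 and column 2.
The resulting 2x2 submatrix is: [[1, 2], [-1, 7]]
Minor M_{32} = 1*7 - 2*-1
  = 7 - -2 = 9
Sign = (-1)^(3+2) = (-1)^5 = -1
Cofactor C_{32} = -1 * 9 = -9

-9


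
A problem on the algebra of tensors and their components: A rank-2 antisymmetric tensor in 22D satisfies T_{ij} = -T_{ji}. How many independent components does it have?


An antisymmetric rank-2 tensor satisfies A_{ij} = -A_{ji}, so diagonal entries are zero.
The independent components are the upper-triangular entries: C(n, 2) = n(n-1)/2.
n = 22
C(22, 2) = 22 * 21 / 2 = 462 / 2 = 231

231


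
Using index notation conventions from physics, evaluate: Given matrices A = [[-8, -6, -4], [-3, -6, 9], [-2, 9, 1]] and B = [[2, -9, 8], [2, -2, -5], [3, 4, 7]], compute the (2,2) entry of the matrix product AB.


(AB)_{ij} = sum_k A_{ik} B_{kj}.
For i=2, j=2:
A_{21} * B_{12} = -3 * -9 = 27
A_{22} * B_{22} = -6 * -2 = 12
A_{23} * B_{32} = 9 * 4 = 36
Sum = 27 + 12 + 36 = 75

75


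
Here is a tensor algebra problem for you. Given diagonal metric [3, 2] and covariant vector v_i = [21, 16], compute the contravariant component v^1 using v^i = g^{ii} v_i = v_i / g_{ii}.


To raise an index with a diagonal metric: v^i = v_i / g_{ii}.
For index 1: v_1 = 21, g_{11} = 3
v^1 = 21 / 3 = 7

7


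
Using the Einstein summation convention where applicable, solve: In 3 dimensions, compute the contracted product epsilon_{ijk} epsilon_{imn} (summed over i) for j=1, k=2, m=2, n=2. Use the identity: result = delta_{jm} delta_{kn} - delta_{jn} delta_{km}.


Using the identity: epsilon_{ijk} epsilon_{imn} = delta_{jm} delta_{kn} - delta_{jn} delta_{km}.
delta_{12} = 0
delta_{22} = 1
delta_{12} = 0
delta_{22} = 1
Result = 0 * 1 - 0 * 1 = 0 - 0 = 0

0


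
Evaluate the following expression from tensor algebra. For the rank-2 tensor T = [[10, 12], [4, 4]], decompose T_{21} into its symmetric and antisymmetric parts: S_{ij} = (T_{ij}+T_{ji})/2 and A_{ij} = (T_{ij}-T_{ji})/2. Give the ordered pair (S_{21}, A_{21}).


T_{21} = 4
T_{12} = 12
S_{21} = (4 + 12)/2 = 16/2 = 8
A_{21} = (4 - 12)/2 = -8/2 = -4
Check: S + A = 8 + -4 = 4 = T_{21}.

(8, -4)


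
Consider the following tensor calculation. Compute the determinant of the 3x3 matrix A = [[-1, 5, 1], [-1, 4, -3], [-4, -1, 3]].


Expanding along the first row, det(A) = a11*M_11 - a12*M_12 + a13*M_13, where M_1j is the (1,j) minor.
Minor M_11 = 4*3 - -3*-1 = 9
Minor M_12 = -1*3 - -3*-4 = -15
Minor M_13 = -1*-1 - 4*-4 = 17
det = -1*(9) - 5*(-15) + 1*(17)
    = -9 - -75 + 17
    = 83

83


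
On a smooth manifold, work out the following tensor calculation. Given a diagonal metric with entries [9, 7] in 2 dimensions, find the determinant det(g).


For a diagonal metric, the determinant is the product of diagonal entries.
Diagonal entries: 9, 7
det(g) = 9 * 7 = 63

63


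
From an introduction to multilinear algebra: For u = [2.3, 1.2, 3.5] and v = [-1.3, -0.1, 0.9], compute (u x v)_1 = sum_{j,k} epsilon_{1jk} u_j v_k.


(u x v)_1 = sum_{j,k} epsilon_{1jk} u_j v_k. Only permutations of (1,2,3) contribute; the two non-zero terms are:
eps_{123} u_2 v_3 = 1 * 1.2 * 0.9 = 1.08
eps_{132} u_3 v_2 = -1 * 3.5 * -0.1 = 0.35
(u x v)_1 = 1.43

1.43


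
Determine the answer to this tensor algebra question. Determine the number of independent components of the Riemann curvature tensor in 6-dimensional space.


The Riemann tensor in d dimensions has d^2(d^2 - 1)/12 independent components.
d = 6, so d^2 = 36
d^2 - 1 = 35
d^2(d^2 - 1) = 36 * 35 = 1260
Divide by 12: 1260 / 12 = 105

105


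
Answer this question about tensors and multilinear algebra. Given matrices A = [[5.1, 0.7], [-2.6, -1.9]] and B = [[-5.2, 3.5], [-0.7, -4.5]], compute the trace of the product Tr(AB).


Tr(AB) = sum_i (AB)_{ii} where (AB)_{ii} = sum_k A_{ik} B_{ki}.
(AB)_{11} = 5.1*-5.2 + 0.7*-0.7 = -27.01
(AB)_{22} = -2.6*3.5 + -1.9*-4.5 = -0.55
Tr(AB) = -27.01 + -0.55 = -27.56

-27.56


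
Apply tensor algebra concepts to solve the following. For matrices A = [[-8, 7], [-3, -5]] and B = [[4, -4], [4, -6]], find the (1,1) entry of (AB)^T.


(AB)^T_{ij} = (AB)_{ji} = sum_k A_{jk} B_{ki}.
For i=1, j=1 we need (AB)_{11}:
A_{11} * B_{11} = -8 * 4 = -32
A_{12} * B_{21} = 7 * 4 = 28
Sum = -32 + 28 = -4

-4


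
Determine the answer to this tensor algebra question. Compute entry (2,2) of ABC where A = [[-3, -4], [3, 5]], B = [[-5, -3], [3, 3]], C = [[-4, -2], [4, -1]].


(ABC)_{22} = sum_m (AB)_{2m} C_{m2}. First compute row 2 of AB.
(AB)_{21} = 3*-5 + 5*3 = 0
(AB)_{22} = 3*-3 + 5*3 = 6
Now contract with column 2 of C:
(AB)_{21} * C_{12} = 0 * -2 = 0
(AB)_{22} * C_{22} = 6 * -1 = -6
(ABC)_{22} = 0 + -6 = -6

-6


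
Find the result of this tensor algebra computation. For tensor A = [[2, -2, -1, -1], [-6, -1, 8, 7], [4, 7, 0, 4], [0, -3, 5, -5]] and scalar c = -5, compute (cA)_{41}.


Scalar multiplication: (cA)_{ij} = c * A_{ij}.
c = -5
A_{41} = 0
(cA)_{41} = -5 * 0 = 0

0


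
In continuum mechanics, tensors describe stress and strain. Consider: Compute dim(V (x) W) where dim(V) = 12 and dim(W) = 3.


The dimension of a tensor product is the product of dimensions.
dim(V) = 12, dim(W) = 3
dim(V (x) W) = 12 * 3 = 36

36


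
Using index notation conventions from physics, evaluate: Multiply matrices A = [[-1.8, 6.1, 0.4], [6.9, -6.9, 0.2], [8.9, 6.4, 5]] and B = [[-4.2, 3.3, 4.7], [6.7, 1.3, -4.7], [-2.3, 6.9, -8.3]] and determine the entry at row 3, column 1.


(AB)_{ij} = sum_k A_{ik} B_{kj}.
For i=3, j=1:
A_{31} * B_{11} = 8.9 * -4.2 = -37.38
A_{32} * B_{21} = 6.4 * 6.7 = 42.88
A_{33} * B_{31} = 5 * -2.3 = -11.5
Sum = -37.38 + 42.88 + -11.5 = -6

-6


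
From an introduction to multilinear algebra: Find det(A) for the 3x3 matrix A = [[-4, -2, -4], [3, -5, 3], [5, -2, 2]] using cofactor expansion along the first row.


Expanding along the first row, det(A) = a11*M_11 - a12*M_12 + a13*M_13, where M_1j is the (1,j) minor.
Minor M_11 = -5*2 - 3*-2 = -4
Minor M_12 = 3*2 - 3*5 = -9
Minor M_13 = 3*-2 - -5*5 = 19
det = -4*(-4) - -2*(-9) + -4*(19)
    = 16 - 18 + -76
    = -78

-78


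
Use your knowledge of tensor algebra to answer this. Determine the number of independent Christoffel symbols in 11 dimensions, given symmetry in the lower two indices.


Christoffel symbols Gamma^k_{ij} are symmetric in i,j, so there are d * d(d+1)/2 independent symbols.
d = 11
d(d+1)/2 = 11 * 12 / 2 = 66
Total = 11 * 66 = 726

726


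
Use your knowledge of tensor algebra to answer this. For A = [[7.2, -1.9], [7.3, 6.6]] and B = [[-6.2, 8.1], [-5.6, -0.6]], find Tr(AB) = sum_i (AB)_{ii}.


Tr(AB) = sum_i (AB)_{ii} where (AB)_{ii} = sum_k A_{ik} B_{ki}.
(AB)_{11} = 7.2*-6.2 + -1.9*-5.6 = -34
(AB)_{22} = 7.3*8.1 + 6.6*-0.6 = 55.17
Tr(AB) = -34 + 55.17 = 21.17

21.17


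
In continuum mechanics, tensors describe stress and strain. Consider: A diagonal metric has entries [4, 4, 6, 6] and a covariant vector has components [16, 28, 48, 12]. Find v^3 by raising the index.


To raise an index with a diagonal metric: v^i = v_i / g_{ii}.
For index 3: v_3 = 48, g_{33} = 6
v^3 = 48 / 6 = 8

8


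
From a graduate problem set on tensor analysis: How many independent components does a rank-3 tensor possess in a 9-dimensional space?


The number of components of a rank-r tensor in d dimensions is d^r.
Here d = 9 and r = 3.
9^3 = 729

729


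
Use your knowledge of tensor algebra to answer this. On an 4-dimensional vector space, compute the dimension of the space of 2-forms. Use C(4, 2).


The dimension of the space of p-forms on an n-dimensional space is C(n, p).
n = 4, p = 2
C(4, 2) = 4! / (2! * 2!) = 6

6


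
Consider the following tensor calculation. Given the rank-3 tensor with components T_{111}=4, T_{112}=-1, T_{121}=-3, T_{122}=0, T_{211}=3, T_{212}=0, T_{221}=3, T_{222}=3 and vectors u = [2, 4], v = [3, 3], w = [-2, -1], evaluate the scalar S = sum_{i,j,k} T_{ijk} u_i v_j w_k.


S = sum over i,j,k of T_{ijk} u_i v_j w_k. Expanding all 8 terms:
T_{111}*u_1*v_1*w_1 = 4*2*3*-2 = -48  (running total: -48)
T_{112}*u_1*v_1*w_2 = -1*2*3*-1 = 6  (running total: -42)
T_{121}*u_1*v_2*w_1 = -3*2*3*-2 = 36  (running total: -6)
T_{122}*u_1*v_2*w_2 = 0*2*3*-1 = 0  (running total: -6)
T_{211}*u_2*v_1*w_1 = 3*4*3*-2 = -72  (running total: -78)
T_{212}*u_2*v_1*w_2 = 0*4*3*-1 = 0  (running total: -78)
T_{221}*u_2*v_2*w_1 = 3*4*3*-2 = -72  (running total: -150)
T_{222}*u_2*v_2*w_2 = 3*4*3*-1 = -36  (running total: -186)
S = -186

-186


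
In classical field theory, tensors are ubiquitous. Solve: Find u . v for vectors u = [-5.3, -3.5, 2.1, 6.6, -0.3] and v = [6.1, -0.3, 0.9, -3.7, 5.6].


The inner product u . v = sum of u_i * v_i.
Term-by-term: -5.3 * 6.1, -3.5 * -0.3, 2.1 * 0.9, 6.6 * -3.7, -0.3 * 5.6
Products: -32.33, 1.05, 1.89, -24.42, -1.68
Sum = -32.33 + 1.05 + 1.89 + -24.42 + -1.68 = -55.49

-55.49


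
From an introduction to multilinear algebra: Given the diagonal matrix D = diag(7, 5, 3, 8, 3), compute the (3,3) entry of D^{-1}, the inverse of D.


For a diagonal matrix, the inverse has entries (D^{-1})_{ii} = 1/d_{ii}.
The diagonal entries are: d_{11} = 7, d_{22} = 5, d_{33} = 3, d_{44} = 8, d_{55} = 3
We need (D^{-1})_{33} = 1/d_{33} = 1/3 = 1/3

1/3


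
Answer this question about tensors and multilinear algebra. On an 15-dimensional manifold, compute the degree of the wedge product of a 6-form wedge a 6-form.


The degree of a wedge product is the sum of the degrees of the individual forms.
Degrees: 6, 6
Total degree = 6 + 6 = 12

12


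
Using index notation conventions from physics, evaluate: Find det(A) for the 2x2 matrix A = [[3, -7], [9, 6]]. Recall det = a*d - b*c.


For a 2x2 matrix [[a, b], [c, d]], det = a*d - b*c.
a = 3, b = -7, c = 9, d = 6
a*d = 3 * 6 = 18
b*c = -7 * 9 = -63
det = 18 - -63 = 81

81


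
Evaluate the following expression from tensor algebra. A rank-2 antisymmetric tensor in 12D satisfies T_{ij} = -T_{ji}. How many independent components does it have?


An antisymmetric rank-2 tensor satisfies A_{ij} = -A_{ji}, so diagonal entries are zero.
The independent components are the upper-triangular entries: C(n, 2) = n(n-1)/2.
n = 12
C(12, 2) = 12 * 11 / 2 = 132 / 2 = 66

66


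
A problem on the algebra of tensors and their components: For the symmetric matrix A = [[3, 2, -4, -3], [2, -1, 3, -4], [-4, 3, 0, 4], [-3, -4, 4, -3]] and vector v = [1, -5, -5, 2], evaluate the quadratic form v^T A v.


First compute Av:
(Av)_1 = 3*1 + 2*-5 + -4*-5 + -3*2 = 7
(Av)_2 = 2*1 + -1*-5 + 3*-5 + -4*2 = -16
(Av)_3 = -4*1 + 3*-5 + 0*-5 + 4*2 = -11
(Av)_4 = -3*1 + -4*-5 + 4*-5 + -3*2 = -9
Av = [7, -16, -11, -9]
Then v^T (Av) = 1*7 + -5*-16 + -5*-11 + 2*-9
= 7 + 80 + 55 + -18 = 124

124


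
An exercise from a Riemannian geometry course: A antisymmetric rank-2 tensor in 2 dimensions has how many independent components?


A antisymmetric rank-2 tensor in d dimensions has d(d-1)/2 independent components.
d = 2
d(d-1)/2 = 2 * 1 / 2 = 2 / 2 = 1

1


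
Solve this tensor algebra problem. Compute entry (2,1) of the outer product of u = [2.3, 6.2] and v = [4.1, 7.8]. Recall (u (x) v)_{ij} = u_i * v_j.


The outer product entry T_{ij} = u_i * v_j.
We need i=2, j=1.
u_2 = 6.2, v_1 = 4.1
T_{2,1} = 6.2 * 4.1 = 25.42

25.42
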